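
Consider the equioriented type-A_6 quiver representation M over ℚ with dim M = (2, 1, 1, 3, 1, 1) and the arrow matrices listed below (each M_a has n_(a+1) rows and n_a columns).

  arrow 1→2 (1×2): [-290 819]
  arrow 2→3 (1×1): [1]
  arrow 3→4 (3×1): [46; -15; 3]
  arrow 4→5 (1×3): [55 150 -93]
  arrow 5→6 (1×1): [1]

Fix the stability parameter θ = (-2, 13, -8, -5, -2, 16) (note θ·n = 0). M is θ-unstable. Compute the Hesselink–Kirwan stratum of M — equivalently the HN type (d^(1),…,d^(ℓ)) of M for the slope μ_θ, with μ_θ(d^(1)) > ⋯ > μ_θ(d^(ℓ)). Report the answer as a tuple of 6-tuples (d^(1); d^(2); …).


Via rank(M_{q-1}∘⋯∘M_p): M ≅ I[1,1], I[1,6], I[4,4]^2.
μ_θ-semistable layers: μ^(1)=16; μ^(2)=-1/2; μ^(3)=-2; μ^(4)=-5

((0, 0, 0, 0, 0, 1); (0, 1, 1, 1, 1, 0); (2, 0, 0, 0, 0, 0); (0, 0, 0, 2, 0, 0))


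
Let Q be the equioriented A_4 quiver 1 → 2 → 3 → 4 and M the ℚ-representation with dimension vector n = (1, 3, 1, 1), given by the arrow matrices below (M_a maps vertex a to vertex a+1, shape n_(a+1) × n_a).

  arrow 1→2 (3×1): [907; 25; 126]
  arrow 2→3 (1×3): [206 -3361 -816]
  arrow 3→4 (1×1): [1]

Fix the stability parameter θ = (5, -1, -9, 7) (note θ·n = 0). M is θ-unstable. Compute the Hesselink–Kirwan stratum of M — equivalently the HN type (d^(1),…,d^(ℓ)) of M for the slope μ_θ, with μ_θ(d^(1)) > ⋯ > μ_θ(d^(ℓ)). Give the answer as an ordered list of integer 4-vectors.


Barcode: M ≅ I[1,4], I[2,2]^2. HN layers by μ_θ (3 steps, strictly decreasing):
  μ^(1)=7; μ^(2)=-1; μ^(3)=-5/3

((0, 0, 0, 1); (0, 2, 0, 0); (1, 1, 1, 0))


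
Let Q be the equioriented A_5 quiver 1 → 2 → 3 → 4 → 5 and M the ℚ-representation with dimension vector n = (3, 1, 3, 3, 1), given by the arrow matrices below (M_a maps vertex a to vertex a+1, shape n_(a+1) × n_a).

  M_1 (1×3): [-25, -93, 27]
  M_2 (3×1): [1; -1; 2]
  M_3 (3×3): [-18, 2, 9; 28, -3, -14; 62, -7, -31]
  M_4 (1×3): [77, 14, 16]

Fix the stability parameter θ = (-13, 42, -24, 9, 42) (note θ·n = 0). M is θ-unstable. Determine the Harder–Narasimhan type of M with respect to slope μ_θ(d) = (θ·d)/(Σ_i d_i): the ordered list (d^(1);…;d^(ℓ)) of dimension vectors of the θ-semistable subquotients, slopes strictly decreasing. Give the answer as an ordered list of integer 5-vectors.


Barcode: M ≅ I[1,1]^2, I[1,4], I[3,3], I[3,5], I[4,4]. HN layers by μ_θ (4 steps, strictly decreasing):
  μ^(1)=42; μ^(2)=9; μ^(3)=-13; μ^(4)=-24

((0, 0, 0, 0, 1); (0, 1, 1, 3, 0); (3, 0, 0, 0, 0); (0, 0, 2, 0, 0))


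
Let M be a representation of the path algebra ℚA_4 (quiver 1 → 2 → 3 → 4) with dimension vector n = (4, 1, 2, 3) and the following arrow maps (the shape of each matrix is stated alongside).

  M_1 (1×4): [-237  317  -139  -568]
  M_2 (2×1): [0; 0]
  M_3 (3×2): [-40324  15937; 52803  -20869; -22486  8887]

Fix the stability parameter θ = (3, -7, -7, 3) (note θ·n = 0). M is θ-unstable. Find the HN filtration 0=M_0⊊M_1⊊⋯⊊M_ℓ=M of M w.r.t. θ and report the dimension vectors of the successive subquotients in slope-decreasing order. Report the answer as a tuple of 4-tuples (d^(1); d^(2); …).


Barcode: M ≅ I[1,1]^3, I[1,2], I[3,4]^2, I[4,4]. HN layers by μ_θ (3 steps, strictly decreasing):
  μ^(1)=3; μ^(2)=-2; μ^(3)=-7

((3, 0, 0, 3); (1, 1, 0, 0); (0, 0, 2, 0))


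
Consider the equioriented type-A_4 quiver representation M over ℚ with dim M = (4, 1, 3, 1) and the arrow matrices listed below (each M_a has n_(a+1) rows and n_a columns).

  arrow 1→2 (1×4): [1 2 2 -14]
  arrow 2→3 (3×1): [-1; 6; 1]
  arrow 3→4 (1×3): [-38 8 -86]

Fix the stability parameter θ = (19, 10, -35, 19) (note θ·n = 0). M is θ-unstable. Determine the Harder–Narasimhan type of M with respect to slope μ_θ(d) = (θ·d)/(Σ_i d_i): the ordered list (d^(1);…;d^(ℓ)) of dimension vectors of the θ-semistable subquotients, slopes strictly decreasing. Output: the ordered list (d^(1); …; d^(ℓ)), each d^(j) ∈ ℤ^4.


Barcode: M ≅ I[1,1]^3, I[1,3], I[3,3], I[3,4]. HN layers by μ_θ (3 steps, strictly decreasing):
  μ^(1)=19; μ^(2)=-2; μ^(3)=-35

((3, 0, 0, 1); (1, 1, 1, 0); (0, 0, 2, 0))


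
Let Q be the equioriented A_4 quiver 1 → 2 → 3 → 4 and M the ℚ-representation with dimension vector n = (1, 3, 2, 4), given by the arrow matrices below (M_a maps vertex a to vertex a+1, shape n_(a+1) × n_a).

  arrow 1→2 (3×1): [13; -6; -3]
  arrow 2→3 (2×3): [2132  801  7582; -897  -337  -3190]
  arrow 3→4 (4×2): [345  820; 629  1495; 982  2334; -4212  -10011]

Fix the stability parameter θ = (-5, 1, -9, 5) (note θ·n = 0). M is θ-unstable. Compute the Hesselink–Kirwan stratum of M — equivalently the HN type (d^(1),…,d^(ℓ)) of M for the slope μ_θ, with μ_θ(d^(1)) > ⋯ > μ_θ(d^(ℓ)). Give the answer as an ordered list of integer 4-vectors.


Barcode: M ≅ I[1,4], I[2,2], I[2,4], I[4,4]^2. HN layers by μ_θ (4 steps, strictly decreasing):
  μ^(1)=5; μ^(2)=1; μ^(3)=-4; μ^(4)=-5

((0, 0, 0, 4); (0, 1, 0, 0); (0, 2, 2, 0); (1, 0, 0, 0))


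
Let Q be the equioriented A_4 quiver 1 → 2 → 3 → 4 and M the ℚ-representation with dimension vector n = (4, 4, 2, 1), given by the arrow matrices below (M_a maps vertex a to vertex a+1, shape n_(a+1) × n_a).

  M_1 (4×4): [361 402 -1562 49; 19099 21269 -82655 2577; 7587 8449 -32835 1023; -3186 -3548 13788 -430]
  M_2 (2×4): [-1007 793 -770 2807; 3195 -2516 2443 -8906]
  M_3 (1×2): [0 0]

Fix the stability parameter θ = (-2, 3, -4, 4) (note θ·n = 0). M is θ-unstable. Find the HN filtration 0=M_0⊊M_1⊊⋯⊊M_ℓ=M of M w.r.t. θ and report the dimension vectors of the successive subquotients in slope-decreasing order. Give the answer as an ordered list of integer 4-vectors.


Via rank(M_{q-1}∘⋯∘M_p): M ≅ I[1,1], I[1,2], I[1,3]^2, I[2,2], I[4,4].
μ_θ-semistable layers: μ^(1)=4; μ^(2)=3; μ^(3)=-1/2; μ^(4)=-2

((0, 0, 0, 1); (0, 2, 0, 0); (0, 2, 2, 0); (4, 0, 0, 0))


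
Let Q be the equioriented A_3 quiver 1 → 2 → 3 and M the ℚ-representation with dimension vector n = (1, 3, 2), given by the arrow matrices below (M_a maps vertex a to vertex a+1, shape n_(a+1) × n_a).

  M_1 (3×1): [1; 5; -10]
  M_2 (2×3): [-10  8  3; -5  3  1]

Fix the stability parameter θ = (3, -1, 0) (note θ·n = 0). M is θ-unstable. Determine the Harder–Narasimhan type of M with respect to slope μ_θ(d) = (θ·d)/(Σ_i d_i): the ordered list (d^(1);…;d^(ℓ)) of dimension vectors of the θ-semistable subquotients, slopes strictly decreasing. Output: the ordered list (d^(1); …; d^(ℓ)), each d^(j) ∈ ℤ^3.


Barcode: M ≅ I[1,2], I[2,3]^2. HN layers by μ_θ (3 steps, strictly decreasing):
  μ^(1)=1; μ^(2)=0; μ^(3)=-1

((1, 1, 0); (0, 0, 2); (0, 2, 0))


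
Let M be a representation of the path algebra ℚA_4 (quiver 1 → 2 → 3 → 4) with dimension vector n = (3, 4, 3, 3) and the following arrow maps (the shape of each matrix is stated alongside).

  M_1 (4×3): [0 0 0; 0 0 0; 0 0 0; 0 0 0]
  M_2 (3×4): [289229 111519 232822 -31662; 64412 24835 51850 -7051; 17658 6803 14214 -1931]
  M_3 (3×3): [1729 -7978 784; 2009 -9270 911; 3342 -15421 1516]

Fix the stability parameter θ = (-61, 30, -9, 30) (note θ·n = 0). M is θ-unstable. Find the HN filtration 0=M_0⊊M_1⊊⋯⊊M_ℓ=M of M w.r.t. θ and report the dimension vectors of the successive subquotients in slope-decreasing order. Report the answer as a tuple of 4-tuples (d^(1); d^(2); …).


Via rank(M_{q-1}∘⋯∘M_p): M ≅ I[1,1]^3, I[2,2], I[2,4]^3.
μ_θ-semistable layers: μ^(1)=30; μ^(2)=21/2; μ^(3)=-61

((0, 1, 0, 3); (0, 3, 3, 0); (3, 0, 0, 0))


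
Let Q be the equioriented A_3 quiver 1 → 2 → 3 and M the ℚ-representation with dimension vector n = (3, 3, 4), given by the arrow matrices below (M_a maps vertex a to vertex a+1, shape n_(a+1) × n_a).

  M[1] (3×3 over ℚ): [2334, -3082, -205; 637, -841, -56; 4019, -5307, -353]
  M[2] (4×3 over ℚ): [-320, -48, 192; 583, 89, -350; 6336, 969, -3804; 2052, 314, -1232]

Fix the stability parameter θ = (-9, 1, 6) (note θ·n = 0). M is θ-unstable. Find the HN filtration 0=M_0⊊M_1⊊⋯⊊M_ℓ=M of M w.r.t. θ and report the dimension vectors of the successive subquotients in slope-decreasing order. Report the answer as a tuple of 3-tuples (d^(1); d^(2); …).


Interval decomposition of M: I[1,1], I[1,3]^2, I[2,2], I[3,3]^2.
HN type (ℓ=3): μ^(1)=6; μ^(2)=1; μ^(3)=-9

((0, 0, 4); (0, 3, 0); (3, 0, 0))


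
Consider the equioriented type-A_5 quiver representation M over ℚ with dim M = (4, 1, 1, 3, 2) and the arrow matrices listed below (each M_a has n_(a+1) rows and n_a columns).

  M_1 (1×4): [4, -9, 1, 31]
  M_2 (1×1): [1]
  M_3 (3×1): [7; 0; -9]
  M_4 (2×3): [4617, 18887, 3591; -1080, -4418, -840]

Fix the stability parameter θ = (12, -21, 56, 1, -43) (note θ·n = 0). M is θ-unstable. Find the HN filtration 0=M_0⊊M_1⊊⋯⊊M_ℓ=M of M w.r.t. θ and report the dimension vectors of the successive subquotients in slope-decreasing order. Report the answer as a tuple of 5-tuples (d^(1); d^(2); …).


Interval decomposition of M: I[1,1]^3, I[1,4], I[4,5]^2.
HN type (ℓ=4): μ^(1)=57/2; μ^(2)=12; μ^(3)=-9/2; μ^(4)=-21

((0, 0, 1, 1, 0); (3, 0, 0, 0, 0); (1, 1, 0, 0, 0); (0, 0, 0, 2, 2))


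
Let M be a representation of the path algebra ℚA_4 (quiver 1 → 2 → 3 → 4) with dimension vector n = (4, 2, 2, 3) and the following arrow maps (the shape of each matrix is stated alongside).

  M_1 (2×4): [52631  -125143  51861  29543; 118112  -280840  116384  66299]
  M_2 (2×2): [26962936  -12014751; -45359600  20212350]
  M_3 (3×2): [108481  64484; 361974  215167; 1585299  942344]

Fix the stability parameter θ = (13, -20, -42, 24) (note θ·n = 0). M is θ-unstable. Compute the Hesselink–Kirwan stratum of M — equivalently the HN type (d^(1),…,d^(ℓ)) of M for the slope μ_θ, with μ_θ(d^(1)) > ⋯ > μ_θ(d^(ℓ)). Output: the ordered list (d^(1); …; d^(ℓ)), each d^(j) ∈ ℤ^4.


Barcode: M ≅ I[1,1]^2, I[1,2], I[1,4], I[3,4], I[4,4]. HN layers by μ_θ (5 steps, strictly decreasing):
  μ^(1)=24; μ^(2)=13; μ^(3)=-7/2; μ^(4)=-49/3; μ^(5)=-42

((0, 0, 0, 3); (2, 0, 0, 0); (1, 1, 0, 0); (1, 1, 1, 0); (0, 0, 1, 0))


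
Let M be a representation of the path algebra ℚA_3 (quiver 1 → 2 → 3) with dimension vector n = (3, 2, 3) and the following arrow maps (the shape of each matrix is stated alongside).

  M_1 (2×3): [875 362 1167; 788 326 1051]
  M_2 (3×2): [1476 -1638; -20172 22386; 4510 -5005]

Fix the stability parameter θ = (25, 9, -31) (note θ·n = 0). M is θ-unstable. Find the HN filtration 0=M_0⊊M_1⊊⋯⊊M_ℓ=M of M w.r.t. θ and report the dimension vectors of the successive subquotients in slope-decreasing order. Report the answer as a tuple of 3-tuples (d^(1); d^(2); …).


Barcode: M ≅ I[1,1], I[1,2], I[1,3], I[3,3]^2. HN layers by μ_θ (4 steps, strictly decreasing):
  μ^(1)=25; μ^(2)=17; μ^(3)=1; μ^(4)=-31

((1, 0, 0); (1, 1, 0); (1, 1, 1); (0, 0, 2))


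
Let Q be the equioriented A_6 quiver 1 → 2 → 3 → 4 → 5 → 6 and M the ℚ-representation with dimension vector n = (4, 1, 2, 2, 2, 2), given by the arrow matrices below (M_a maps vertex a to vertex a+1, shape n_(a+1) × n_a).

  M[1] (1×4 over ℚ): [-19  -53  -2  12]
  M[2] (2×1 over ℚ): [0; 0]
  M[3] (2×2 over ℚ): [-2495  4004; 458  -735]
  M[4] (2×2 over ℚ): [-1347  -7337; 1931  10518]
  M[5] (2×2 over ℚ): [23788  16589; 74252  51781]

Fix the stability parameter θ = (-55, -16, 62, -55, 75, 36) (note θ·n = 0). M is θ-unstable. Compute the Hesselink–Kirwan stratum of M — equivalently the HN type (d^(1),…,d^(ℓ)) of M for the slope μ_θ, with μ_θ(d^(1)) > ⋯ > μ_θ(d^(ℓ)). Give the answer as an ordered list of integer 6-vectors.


Interval decomposition of M: I[1,1]^3, I[1,2], I[3,5], I[3,6], I[6,6].
HN type (ℓ=6): μ^(1)=75; μ^(2)=111/2; μ^(3)=36; μ^(4)=7/2; μ^(5)=-16; μ^(6)=-55

((0, 0, 0, 0, 1, 0); (0, 0, 0, 0, 1, 1); (0, 0, 0, 0, 0, 1); (0, 0, 2, 2, 0, 0); (0, 1, 0, 0, 0, 0); (4, 0, 0, 0, 0, 0))


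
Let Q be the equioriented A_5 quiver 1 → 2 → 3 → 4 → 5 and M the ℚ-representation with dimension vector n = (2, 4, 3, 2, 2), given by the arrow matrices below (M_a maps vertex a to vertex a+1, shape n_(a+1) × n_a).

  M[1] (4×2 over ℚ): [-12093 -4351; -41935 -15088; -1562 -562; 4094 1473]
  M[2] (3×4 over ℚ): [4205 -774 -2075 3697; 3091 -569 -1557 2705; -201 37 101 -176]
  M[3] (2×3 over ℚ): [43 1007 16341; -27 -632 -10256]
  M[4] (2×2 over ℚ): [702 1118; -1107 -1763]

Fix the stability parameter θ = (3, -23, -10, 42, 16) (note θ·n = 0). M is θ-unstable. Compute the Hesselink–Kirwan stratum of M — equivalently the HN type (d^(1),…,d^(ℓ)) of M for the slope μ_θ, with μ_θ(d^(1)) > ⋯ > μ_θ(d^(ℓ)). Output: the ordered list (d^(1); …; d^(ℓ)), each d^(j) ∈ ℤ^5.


Interval decomposition of M: I[1,4], I[1,5], I[2,2], I[2,3], I[5,5].
HN type (ℓ=5): μ^(1)=42; μ^(2)=29; μ^(3)=16; μ^(4)=-10; μ^(5)=-23

((0, 0, 0, 1, 0); (0, 0, 0, 1, 1); (0, 0, 0, 0, 1); (2, 2, 3, 0, 0); (0, 2, 0, 0, 0))


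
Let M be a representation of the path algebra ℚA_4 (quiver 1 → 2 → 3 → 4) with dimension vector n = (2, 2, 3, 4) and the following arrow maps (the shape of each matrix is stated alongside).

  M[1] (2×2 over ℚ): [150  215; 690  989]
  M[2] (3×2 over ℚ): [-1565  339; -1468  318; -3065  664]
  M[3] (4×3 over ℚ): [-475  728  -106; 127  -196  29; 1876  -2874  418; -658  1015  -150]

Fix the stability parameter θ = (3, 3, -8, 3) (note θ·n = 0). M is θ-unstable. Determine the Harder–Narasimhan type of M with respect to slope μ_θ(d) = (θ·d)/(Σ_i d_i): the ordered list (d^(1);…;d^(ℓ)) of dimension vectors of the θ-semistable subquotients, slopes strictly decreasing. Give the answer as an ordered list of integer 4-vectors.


Barcode: M ≅ I[1,1], I[1,4], I[2,4], I[3,4], I[4,4]. HN layers by μ_θ (4 steps, strictly decreasing):
  μ^(1)=3; μ^(2)=-2/3; μ^(3)=-5/2; μ^(4)=-8

((1, 0, 0, 4); (1, 1, 1, 0); (0, 1, 1, 0); (0, 0, 1, 0))


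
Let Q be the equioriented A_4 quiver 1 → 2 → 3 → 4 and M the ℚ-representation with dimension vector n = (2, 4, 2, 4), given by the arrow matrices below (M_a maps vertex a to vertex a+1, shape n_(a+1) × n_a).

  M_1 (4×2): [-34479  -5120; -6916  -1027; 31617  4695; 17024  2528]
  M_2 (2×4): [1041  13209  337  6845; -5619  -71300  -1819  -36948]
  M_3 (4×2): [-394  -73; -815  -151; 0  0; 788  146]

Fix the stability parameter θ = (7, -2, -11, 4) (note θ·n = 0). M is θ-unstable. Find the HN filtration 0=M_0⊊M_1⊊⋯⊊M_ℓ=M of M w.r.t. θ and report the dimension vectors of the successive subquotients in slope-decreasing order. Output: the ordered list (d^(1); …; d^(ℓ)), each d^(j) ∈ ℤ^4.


Via rank(M_{q-1}∘⋯∘M_p): M ≅ I[1,4]^2, I[2,2]^2, I[4,4]^2.
μ_θ-semistable layers: μ^(1)=4; μ^(2)=-2

((0, 0, 0, 4); (2, 4, 2, 0))


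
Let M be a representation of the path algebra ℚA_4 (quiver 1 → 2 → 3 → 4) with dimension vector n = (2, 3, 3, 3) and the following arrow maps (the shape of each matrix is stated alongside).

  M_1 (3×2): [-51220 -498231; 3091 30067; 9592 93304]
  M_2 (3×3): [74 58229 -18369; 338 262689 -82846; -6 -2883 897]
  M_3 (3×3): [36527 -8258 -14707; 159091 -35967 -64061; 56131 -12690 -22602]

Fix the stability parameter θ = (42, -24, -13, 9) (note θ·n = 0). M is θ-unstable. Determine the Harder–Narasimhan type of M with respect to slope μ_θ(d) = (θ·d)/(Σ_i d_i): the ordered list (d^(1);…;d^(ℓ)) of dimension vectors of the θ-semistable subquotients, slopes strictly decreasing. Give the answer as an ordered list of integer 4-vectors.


Via rank(M_{q-1}∘⋯∘M_p): M ≅ I[1,2], I[1,4], I[2,4], I[3,4].
μ_θ-semistable layers: μ^(1)=9; μ^(2)=5/3; μ^(3)=-13; μ^(4)=-24

((1, 1, 0, 3); (1, 1, 1, 0); (0, 0, 2, 0); (0, 1, 0, 0))


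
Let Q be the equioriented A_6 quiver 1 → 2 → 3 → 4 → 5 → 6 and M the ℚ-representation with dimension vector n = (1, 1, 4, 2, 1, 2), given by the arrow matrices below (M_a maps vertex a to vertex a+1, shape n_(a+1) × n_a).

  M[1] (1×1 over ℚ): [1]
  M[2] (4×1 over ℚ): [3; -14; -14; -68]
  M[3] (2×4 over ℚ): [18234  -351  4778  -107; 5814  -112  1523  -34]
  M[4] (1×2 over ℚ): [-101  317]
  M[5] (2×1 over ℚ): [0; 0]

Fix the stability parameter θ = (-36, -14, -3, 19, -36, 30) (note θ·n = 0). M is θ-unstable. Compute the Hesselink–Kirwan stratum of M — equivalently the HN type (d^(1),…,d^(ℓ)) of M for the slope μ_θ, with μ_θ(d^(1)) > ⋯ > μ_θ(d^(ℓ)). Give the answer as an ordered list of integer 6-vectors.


Barcode: M ≅ I[1,3], I[3,3], I[3,4], I[3,5], I[6,6]^2. HN layers by μ_θ (6 steps, strictly decreasing):
  μ^(1)=30; μ^(2)=19; μ^(3)=-3; μ^(4)=-20/3; μ^(5)=-14; μ^(6)=-36

((0, 0, 0, 0, 0, 2); (0, 0, 0, 1, 0, 0); (0, 0, 3, 0, 0, 0); (0, 0, 1, 1, 1, 0); (0, 1, 0, 0, 0, 0); (1, 0, 0, 0, 0, 0))


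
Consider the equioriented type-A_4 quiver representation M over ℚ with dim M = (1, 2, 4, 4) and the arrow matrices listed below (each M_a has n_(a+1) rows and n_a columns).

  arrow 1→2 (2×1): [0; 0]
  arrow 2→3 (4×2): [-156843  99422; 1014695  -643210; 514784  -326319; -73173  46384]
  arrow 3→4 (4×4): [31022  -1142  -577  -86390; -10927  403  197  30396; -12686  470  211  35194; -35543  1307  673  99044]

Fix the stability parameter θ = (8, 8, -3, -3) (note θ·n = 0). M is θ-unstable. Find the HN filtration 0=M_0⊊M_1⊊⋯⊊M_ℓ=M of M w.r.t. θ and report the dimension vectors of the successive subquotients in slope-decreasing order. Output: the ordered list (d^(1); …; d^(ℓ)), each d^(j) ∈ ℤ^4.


Barcode: M ≅ I[1,1], I[2,3], I[2,4], I[3,3], I[3,4], I[4,4]^2. HN layers by μ_θ (4 steps, strictly decreasing):
  μ^(1)=8; μ^(2)=5/2; μ^(3)=2/3; μ^(4)=-3

((1, 0, 0, 0); (0, 1, 1, 0); (0, 1, 1, 1); (0, 0, 2, 3))


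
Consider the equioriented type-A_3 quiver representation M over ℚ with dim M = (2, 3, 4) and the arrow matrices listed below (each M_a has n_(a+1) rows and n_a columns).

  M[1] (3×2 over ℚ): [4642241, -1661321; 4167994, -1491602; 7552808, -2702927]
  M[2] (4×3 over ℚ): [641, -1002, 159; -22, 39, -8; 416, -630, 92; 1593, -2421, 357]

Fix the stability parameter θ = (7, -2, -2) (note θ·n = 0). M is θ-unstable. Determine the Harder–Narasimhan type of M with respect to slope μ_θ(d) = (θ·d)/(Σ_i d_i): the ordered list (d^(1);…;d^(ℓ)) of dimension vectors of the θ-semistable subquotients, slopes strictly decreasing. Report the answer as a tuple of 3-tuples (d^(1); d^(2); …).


Interval decomposition of M: I[1,2], I[1,3], I[2,3], I[3,3]^2.
HN type (ℓ=3): μ^(1)=5/2; μ^(2)=1; μ^(3)=-2

((1, 1, 0); (1, 1, 1); (0, 1, 3))


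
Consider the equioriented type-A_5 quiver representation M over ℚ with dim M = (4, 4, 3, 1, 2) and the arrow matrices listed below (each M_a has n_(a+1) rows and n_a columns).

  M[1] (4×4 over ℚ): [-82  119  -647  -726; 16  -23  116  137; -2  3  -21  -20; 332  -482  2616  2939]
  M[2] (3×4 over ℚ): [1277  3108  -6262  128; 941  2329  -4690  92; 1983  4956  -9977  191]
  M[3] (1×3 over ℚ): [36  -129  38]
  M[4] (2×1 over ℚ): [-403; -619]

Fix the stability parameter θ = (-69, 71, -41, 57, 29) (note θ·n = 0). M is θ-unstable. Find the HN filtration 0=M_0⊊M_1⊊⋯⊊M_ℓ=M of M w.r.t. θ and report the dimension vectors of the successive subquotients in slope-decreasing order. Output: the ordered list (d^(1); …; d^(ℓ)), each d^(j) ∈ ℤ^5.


Via rank(M_{q-1}∘⋯∘M_p): M ≅ I[1,2], I[1,3]^2, I[1,5], I[5,5].
μ_θ-semistable layers: μ^(1)=71; μ^(2)=43; μ^(3)=29; μ^(4)=15; μ^(5)=-69

((0, 1, 0, 0, 0); (0, 0, 0, 1, 1); (0, 0, 0, 0, 1); (0, 3, 3, 0, 0); (4, 0, 0, 0, 0))


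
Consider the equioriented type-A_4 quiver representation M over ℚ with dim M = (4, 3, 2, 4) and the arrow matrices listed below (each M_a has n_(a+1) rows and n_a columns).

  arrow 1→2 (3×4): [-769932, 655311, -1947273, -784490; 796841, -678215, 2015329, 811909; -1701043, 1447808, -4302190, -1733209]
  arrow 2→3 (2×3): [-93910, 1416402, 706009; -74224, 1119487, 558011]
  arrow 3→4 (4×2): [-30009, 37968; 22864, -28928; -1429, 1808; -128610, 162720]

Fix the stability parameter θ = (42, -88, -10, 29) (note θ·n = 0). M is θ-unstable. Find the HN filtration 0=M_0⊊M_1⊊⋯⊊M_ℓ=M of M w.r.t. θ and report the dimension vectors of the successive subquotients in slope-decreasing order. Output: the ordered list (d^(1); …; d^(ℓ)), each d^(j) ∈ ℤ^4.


Barcode: M ≅ I[1,1], I[1,2], I[1,3], I[1,4], I[4,4]^3. HN layers by μ_θ (4 steps, strictly decreasing):
  μ^(1)=42; μ^(2)=29; μ^(3)=-10; μ^(4)=-23

((1, 0, 0, 0); (0, 0, 0, 4); (0, 0, 2, 0); (3, 3, 0, 0))


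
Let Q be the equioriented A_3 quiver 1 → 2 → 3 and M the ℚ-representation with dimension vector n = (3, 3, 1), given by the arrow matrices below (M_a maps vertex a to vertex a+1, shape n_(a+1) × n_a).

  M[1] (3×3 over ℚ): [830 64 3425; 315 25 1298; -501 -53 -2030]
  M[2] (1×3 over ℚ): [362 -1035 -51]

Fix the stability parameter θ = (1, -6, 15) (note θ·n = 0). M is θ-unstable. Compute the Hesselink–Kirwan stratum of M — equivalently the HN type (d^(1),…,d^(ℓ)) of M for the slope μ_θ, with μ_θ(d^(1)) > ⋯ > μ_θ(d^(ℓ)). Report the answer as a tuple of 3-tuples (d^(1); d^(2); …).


Via rank(M_{q-1}∘⋯∘M_p): M ≅ I[1,2]^2, I[1,3].
μ_θ-semistable layers: μ^(1)=15; μ^(2)=-5/2

((0, 0, 1); (3, 3, 0))


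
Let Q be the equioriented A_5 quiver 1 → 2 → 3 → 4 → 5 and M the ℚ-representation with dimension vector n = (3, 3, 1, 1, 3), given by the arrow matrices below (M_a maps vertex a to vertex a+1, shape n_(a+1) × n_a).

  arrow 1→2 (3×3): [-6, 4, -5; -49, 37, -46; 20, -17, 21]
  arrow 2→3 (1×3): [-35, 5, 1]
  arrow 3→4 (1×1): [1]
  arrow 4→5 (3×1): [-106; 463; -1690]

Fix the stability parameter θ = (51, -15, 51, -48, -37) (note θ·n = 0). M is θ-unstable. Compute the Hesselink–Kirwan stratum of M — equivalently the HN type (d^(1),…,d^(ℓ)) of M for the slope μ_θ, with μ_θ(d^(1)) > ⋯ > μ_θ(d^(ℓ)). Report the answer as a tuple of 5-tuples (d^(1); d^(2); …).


Via rank(M_{q-1}∘⋯∘M_p): M ≅ I[1,2]^2, I[1,5], I[5,5]^2.
μ_θ-semistable layers: μ^(1)=18; μ^(2)=2/5; μ^(3)=-37

((2, 2, 0, 0, 0); (1, 1, 1, 1, 1); (0, 0, 0, 0, 2))


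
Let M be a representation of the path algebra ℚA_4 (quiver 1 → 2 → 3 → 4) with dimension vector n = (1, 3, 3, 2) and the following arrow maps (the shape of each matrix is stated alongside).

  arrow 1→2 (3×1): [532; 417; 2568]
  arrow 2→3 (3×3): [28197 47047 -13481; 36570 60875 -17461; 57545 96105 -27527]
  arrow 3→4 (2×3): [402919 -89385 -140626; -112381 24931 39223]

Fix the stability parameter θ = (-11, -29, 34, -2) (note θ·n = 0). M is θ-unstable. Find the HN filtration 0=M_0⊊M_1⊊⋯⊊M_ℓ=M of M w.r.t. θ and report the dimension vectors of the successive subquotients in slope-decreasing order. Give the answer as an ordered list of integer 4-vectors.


Barcode: M ≅ I[1,4], I[2,2], I[2,4], I[3,3]. HN layers by μ_θ (4 steps, strictly decreasing):
  μ^(1)=34; μ^(2)=16; μ^(3)=-20; μ^(4)=-29

((0, 0, 1, 0); (0, 0, 2, 2); (1, 1, 0, 0); (0, 2, 0, 0))


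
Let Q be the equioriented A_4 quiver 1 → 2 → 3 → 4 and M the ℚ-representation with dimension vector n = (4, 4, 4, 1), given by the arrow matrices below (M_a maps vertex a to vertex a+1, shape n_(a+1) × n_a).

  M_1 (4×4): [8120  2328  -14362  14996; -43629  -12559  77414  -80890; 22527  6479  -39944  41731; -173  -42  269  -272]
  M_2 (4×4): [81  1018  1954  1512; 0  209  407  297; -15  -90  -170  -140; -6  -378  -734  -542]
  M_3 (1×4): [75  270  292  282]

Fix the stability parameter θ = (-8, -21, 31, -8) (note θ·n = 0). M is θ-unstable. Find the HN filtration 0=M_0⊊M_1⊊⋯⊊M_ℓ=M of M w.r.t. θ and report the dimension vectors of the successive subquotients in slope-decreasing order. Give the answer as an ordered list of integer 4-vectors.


Via rank(M_{q-1}∘⋯∘M_p): M ≅ I[1,2]^2, I[1,3], I[1,4], I[3,3]^2.
μ_θ-semistable layers: μ^(1)=31; μ^(2)=23/2; μ^(3)=-29/2

((0, 0, 3, 0); (0, 0, 1, 1); (4, 4, 0, 0))


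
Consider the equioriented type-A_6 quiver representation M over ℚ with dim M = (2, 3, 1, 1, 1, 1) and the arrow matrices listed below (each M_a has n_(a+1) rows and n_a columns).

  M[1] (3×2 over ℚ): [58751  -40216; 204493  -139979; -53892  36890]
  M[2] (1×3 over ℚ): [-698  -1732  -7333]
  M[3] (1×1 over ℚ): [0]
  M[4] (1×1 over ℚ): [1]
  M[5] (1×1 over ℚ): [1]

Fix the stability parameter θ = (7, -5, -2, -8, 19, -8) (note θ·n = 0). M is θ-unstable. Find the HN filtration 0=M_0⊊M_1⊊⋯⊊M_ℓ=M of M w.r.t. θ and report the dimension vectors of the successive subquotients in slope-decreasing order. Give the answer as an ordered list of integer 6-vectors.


Via rank(M_{q-1}∘⋯∘M_p): M ≅ I[1,2], I[1,3], I[2,2], I[4,6].
μ_θ-semistable layers: μ^(1)=11/2; μ^(2)=1; μ^(3)=0; μ^(4)=-5; μ^(5)=-8

((0, 0, 0, 0, 1, 1); (1, 1, 0, 0, 0, 0); (1, 1, 1, 0, 0, 0); (0, 1, 0, 0, 0, 0); (0, 0, 0, 1, 0, 0))


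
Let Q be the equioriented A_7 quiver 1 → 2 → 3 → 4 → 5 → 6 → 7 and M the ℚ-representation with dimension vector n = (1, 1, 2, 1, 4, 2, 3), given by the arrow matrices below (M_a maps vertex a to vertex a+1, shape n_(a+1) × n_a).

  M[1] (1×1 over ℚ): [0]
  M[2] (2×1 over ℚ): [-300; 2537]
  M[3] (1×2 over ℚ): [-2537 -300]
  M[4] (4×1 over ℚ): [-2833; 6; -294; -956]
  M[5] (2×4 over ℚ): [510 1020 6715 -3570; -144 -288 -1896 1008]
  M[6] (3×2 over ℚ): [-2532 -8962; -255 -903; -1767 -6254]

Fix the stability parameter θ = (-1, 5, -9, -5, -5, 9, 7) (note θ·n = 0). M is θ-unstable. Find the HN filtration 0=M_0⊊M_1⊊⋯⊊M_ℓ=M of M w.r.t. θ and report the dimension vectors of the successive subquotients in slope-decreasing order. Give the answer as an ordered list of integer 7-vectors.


Barcode: M ≅ I[1,1], I[2,3], I[3,5], I[5,5]^2, I[5,7], I[6,7], I[7,7]. HN layers by μ_θ (6 steps, strictly decreasing):
  μ^(1)=8; μ^(2)=7; μ^(3)=-1; μ^(4)=-2; μ^(5)=-5; μ^(6)=-9

((0, 0, 0, 0, 0, 2, 2); (0, 0, 0, 0, 0, 0, 1); (1, 0, 0, 0, 0, 0, 0); (0, 1, 1, 0, 0, 0, 0); (0, 0, 0, 1, 4, 0, 0); (0, 0, 1, 0, 0, 0, 0))


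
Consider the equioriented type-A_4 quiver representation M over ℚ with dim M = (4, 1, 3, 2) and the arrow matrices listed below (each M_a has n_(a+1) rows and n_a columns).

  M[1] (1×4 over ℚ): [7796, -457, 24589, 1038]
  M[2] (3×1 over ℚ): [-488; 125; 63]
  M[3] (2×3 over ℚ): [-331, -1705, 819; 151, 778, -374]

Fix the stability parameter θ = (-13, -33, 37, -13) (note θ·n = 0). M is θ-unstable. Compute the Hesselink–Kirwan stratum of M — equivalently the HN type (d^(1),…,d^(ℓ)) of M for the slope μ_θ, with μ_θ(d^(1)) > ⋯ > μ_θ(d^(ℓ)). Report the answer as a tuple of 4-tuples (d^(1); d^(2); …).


Barcode: M ≅ I[1,1]^3, I[1,3], I[3,4]^2. HN layers by μ_θ (4 steps, strictly decreasing):
  μ^(1)=37; μ^(2)=12; μ^(3)=-13; μ^(4)=-23

((0, 0, 1, 0); (0, 0, 2, 2); (3, 0, 0, 0); (1, 1, 0, 0))


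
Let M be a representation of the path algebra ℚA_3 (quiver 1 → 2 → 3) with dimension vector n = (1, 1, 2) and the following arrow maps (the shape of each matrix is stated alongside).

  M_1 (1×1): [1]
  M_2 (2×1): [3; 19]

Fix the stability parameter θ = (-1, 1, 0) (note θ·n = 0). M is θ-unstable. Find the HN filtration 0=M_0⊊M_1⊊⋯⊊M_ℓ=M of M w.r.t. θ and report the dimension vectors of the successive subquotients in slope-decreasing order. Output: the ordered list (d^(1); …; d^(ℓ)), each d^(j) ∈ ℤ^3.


Barcode: M ≅ I[1,3], I[3,3]. HN layers by μ_θ (3 steps, strictly decreasing):
  μ^(1)=1/2; μ^(2)=0; μ^(3)=-1

((0, 1, 1); (0, 0, 1); (1, 0, 0))


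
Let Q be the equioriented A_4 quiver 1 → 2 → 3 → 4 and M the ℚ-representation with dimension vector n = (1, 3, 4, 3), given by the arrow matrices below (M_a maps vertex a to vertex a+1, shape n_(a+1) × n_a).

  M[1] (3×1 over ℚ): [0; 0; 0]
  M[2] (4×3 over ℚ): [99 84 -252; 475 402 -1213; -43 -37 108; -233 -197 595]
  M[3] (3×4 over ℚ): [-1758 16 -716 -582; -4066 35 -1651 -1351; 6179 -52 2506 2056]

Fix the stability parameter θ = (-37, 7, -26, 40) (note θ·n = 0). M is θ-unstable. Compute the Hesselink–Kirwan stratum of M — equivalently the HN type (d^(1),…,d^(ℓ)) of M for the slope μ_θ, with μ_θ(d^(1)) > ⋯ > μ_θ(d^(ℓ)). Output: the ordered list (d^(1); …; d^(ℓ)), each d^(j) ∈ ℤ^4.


Barcode: M ≅ I[1,1], I[2,4]^3, I[3,3]. HN layers by μ_θ (4 steps, strictly decreasing):
  μ^(1)=40; μ^(2)=-19/2; μ^(3)=-26; μ^(4)=-37

((0, 0, 0, 3); (0, 3, 3, 0); (0, 0, 1, 0); (1, 0, 0, 0))


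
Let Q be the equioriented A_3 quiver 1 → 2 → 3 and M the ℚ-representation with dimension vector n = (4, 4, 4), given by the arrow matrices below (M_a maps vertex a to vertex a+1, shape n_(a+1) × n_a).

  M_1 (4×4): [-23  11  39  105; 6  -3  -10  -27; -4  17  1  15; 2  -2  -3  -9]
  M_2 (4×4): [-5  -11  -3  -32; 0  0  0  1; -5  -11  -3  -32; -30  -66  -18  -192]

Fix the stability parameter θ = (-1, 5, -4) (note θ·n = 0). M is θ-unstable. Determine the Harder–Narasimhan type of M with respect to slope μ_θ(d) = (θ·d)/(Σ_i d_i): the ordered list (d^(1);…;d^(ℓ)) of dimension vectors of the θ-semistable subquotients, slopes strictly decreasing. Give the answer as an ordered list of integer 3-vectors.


Barcode: M ≅ I[1,2]^2, I[1,3]^2, I[3,3]^2. HN layers by μ_θ (4 steps, strictly decreasing):
  μ^(1)=5; μ^(2)=1/2; μ^(3)=-1; μ^(4)=-4

((0, 2, 0); (0, 2, 2); (4, 0, 0); (0, 0, 2))


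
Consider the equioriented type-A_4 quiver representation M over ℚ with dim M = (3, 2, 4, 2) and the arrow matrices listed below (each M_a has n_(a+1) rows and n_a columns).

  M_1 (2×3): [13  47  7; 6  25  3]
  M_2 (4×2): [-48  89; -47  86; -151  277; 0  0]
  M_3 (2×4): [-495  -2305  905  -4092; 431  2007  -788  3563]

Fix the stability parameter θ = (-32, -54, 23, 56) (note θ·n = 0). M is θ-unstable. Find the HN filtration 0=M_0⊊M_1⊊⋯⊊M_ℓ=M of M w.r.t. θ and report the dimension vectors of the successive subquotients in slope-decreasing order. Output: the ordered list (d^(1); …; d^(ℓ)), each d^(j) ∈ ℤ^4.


Barcode: M ≅ I[1,1], I[1,3], I[1,4], I[3,3], I[3,4]. HN layers by μ_θ (4 steps, strictly decreasing):
  μ^(1)=56; μ^(2)=23; μ^(3)=-32; μ^(4)=-43

((0, 0, 0, 2); (0, 0, 4, 0); (1, 0, 0, 0); (2, 2, 0, 0))


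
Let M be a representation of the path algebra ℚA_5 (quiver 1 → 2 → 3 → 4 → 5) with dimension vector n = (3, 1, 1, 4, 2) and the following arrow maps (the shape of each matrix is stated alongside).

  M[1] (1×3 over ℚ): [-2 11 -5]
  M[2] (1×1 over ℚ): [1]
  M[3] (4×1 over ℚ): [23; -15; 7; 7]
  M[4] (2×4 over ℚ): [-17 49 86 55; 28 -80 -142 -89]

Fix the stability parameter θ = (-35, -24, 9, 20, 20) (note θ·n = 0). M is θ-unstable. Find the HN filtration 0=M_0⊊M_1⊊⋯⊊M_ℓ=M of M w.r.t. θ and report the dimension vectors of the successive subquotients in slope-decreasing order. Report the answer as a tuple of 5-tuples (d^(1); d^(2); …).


Interval decomposition of M: I[1,1]^2, I[1,5], I[4,4]^2, I[4,5].
HN type (ℓ=4): μ^(1)=20; μ^(2)=9; μ^(3)=-24; μ^(4)=-35

((0, 0, 0, 4, 2); (0, 0, 1, 0, 0); (0, 1, 0, 0, 0); (3, 0, 0, 0, 0))


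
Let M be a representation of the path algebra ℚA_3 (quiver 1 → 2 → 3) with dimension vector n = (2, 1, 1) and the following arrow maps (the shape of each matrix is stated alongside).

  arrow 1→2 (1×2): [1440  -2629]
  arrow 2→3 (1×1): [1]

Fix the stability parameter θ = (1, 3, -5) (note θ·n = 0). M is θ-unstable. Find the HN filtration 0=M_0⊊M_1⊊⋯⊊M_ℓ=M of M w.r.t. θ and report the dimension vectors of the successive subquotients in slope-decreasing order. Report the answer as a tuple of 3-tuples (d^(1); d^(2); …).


Barcode: M ≅ I[1,1], I[1,3]. HN layers by μ_θ (2 steps, strictly decreasing):
  μ^(1)=1; μ^(2)=-1/3

((1, 0, 0); (1, 1, 1))


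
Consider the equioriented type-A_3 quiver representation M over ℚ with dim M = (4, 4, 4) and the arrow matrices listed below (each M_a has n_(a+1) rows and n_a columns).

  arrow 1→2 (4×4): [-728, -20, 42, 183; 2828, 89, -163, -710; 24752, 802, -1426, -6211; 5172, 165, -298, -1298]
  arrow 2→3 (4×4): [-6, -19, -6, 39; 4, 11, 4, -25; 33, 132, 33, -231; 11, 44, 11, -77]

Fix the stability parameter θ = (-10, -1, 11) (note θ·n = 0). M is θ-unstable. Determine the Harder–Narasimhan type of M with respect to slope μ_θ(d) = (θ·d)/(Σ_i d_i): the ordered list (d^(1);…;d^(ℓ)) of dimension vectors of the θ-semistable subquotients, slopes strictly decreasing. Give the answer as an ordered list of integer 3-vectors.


Via rank(M_{q-1}∘⋯∘M_p): M ≅ I[1,1], I[1,2], I[1,3]^2, I[2,2], I[3,3]^2.
μ_θ-semistable layers: μ^(1)=11; μ^(2)=-1; μ^(3)=-10

((0, 0, 4); (0, 4, 0); (4, 0, 0))


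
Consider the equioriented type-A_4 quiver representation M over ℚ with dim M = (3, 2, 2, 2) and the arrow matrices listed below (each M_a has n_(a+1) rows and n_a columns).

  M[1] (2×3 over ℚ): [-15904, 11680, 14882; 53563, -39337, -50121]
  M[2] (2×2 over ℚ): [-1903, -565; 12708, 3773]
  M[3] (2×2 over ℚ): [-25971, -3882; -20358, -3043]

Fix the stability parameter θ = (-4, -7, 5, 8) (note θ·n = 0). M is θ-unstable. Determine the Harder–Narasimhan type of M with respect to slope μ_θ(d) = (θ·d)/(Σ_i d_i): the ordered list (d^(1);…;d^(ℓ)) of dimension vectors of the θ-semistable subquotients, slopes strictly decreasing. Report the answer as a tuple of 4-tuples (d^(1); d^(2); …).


Barcode: M ≅ I[1,1], I[1,4]^2. HN layers by μ_θ (4 steps, strictly decreasing):
  μ^(1)=8; μ^(2)=5; μ^(3)=-4; μ^(4)=-11/2

((0, 0, 0, 2); (0, 0, 2, 0); (1, 0, 0, 0); (2, 2, 0, 0))


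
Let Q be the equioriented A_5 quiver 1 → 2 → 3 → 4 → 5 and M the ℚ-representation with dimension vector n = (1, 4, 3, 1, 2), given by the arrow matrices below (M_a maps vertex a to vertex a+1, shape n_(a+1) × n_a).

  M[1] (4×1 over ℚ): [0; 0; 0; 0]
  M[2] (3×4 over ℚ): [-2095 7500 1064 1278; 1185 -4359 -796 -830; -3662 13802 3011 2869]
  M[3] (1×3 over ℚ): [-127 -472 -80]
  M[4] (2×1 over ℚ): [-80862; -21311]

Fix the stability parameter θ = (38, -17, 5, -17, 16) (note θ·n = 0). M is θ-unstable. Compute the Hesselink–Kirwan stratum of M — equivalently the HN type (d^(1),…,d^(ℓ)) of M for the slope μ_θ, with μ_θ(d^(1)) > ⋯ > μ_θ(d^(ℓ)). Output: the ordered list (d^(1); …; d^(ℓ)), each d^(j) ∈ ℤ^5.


Via rank(M_{q-1}∘⋯∘M_p): M ≅ I[1,1], I[2,2], I[2,3]^2, I[2,5], I[5,5].
μ_θ-semistable layers: μ^(1)=38; μ^(2)=16; μ^(3)=5; μ^(4)=-6; μ^(5)=-17

((1, 0, 0, 0, 0); (0, 0, 0, 0, 2); (0, 0, 2, 0, 0); (0, 0, 1, 1, 0); (0, 4, 0, 0, 0))


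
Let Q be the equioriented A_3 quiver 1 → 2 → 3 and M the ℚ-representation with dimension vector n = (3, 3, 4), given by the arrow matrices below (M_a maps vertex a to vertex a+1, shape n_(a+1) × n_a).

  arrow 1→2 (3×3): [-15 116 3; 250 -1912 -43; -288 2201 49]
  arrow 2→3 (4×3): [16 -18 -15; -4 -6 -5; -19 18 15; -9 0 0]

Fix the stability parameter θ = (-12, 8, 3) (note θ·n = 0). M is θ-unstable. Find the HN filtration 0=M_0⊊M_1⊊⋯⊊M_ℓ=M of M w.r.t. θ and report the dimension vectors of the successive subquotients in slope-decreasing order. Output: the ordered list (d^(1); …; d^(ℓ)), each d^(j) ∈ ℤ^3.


Via rank(M_{q-1}∘⋯∘M_p): M ≅ I[1,2], I[1,3]^2, I[3,3]^2.
μ_θ-semistable layers: μ^(1)=8; μ^(2)=11/2; μ^(3)=3; μ^(4)=-12

((0, 1, 0); (0, 2, 2); (0, 0, 2); (3, 0, 0))


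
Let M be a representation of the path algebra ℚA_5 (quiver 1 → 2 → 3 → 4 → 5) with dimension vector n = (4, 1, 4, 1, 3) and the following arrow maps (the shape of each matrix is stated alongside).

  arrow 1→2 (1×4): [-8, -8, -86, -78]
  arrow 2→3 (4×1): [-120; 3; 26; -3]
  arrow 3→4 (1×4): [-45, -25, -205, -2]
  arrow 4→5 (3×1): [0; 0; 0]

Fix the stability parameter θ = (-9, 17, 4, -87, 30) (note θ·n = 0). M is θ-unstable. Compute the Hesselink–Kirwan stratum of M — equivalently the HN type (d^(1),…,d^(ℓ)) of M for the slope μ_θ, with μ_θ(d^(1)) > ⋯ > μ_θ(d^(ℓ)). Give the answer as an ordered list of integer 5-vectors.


Interval decomposition of M: I[1,1]^3, I[1,4], I[3,3]^3, I[5,5]^3.
HN type (ℓ=4): μ^(1)=30; μ^(2)=4; μ^(3)=-9; μ^(4)=-75/4

((0, 0, 0, 0, 3); (0, 0, 3, 0, 0); (3, 0, 0, 0, 0); (1, 1, 1, 1, 0))


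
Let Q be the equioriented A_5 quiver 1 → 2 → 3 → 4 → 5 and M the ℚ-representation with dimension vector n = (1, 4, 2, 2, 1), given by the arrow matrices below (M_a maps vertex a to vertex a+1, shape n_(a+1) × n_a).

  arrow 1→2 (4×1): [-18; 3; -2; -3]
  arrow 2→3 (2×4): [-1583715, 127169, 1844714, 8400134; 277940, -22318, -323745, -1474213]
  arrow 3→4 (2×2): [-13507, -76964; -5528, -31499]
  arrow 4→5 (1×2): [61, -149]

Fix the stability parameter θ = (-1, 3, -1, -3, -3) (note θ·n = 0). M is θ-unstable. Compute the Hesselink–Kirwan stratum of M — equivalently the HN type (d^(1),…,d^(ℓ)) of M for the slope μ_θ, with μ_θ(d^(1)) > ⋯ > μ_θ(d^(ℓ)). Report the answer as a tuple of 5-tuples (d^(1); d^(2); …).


Barcode: M ≅ I[1,4], I[2,2]^2, I[2,5]. HN layers by μ_θ (3 steps, strictly decreasing):
  μ^(1)=3; μ^(2)=-1/3; μ^(3)=-1

((0, 2, 0, 0, 0); (0, 1, 1, 1, 0); (1, 1, 1, 1, 1))


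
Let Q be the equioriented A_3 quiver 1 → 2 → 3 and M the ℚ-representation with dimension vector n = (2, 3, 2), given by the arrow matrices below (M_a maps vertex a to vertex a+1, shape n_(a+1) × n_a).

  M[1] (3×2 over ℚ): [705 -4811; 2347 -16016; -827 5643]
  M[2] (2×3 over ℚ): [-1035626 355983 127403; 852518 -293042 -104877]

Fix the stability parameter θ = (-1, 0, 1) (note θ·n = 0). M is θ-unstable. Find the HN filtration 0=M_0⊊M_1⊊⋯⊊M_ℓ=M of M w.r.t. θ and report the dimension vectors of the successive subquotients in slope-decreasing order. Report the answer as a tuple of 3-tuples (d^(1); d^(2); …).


Interval decomposition of M: I[1,3]^2, I[2,2].
HN type (ℓ=3): μ^(1)=1; μ^(2)=0; μ^(3)=-1

((0, 0, 2); (0, 3, 0); (2, 0, 0))


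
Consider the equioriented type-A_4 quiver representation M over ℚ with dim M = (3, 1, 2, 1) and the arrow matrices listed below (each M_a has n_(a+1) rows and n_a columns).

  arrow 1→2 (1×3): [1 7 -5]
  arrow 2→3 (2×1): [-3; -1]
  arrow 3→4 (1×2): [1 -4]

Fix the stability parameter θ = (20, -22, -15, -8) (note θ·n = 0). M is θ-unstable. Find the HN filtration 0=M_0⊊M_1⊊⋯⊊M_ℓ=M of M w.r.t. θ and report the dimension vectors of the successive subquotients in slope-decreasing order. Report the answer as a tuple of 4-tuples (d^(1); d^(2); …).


Via rank(M_{q-1}∘⋯∘M_p): M ≅ I[1,1]^2, I[1,4], I[3,3].
μ_θ-semistable layers: μ^(1)=20; μ^(2)=-25/4; μ^(3)=-15

((2, 0, 0, 0); (1, 1, 1, 1); (0, 0, 1, 0))


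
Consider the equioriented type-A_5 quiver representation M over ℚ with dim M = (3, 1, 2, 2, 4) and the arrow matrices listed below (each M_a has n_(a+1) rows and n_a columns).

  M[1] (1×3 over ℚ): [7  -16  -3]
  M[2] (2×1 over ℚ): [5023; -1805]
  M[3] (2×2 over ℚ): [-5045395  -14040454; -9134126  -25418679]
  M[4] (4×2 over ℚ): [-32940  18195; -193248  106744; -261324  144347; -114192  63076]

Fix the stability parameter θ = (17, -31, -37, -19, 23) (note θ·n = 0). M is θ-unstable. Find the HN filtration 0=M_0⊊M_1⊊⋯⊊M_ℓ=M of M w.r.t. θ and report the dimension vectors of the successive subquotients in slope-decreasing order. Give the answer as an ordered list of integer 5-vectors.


Interval decomposition of M: I[1,1]^2, I[1,5], I[3,4], I[5,5]^3.
HN type (ℓ=5): μ^(1)=23; μ^(2)=17; μ^(3)=-35/2; μ^(4)=-19; μ^(5)=-37

((0, 0, 0, 0, 4); (2, 0, 0, 0, 0); (1, 1, 1, 1, 0); (0, 0, 0, 1, 0); (0, 0, 1, 0, 0))
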